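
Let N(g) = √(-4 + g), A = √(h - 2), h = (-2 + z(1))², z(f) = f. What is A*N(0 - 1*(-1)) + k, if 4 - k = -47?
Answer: 51 - √3 ≈ 49.268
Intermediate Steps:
h = 1 (h = (-2 + 1)² = (-1)² = 1)
A = I (A = √(1 - 2) = √(-1) = I ≈ 1.0*I)
k = 51 (k = 4 - 1*(-47) = 4 + 47 = 51)
A*N(0 - 1*(-1)) + k = I*√(-4 + (0 - 1*(-1))) + 51 = I*√(-4 + (0 + 1)) + 51 = I*√(-4 + 1) + 51 = I*√(-3) + 51 = I*(I*√3) + 51 = -√3 + 51 = 51 - √3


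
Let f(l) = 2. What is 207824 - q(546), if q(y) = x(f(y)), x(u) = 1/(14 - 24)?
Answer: 2078241/10 ≈ 2.0782e+5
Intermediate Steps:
x(u) = -⅒ (x(u) = 1/(-10) = -⅒)
q(y) = -⅒
207824 - q(546) = 207824 - 1*(-⅒) = 207824 + ⅒ = 2078241/10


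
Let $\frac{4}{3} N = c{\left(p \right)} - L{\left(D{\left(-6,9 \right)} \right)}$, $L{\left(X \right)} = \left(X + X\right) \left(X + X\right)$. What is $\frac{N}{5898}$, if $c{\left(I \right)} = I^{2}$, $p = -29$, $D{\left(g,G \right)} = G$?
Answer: $\frac{517}{7864} \approx 0.065743$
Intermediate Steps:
$L{\left(X \right)} = 4 X^{2}$ ($L{\left(X \right)} = 2 X 2 X = 4 X^{2}$)
$N = \frac{1551}{4}$ ($N = \frac{3 \left(\left(-29\right)^{2} - 4 \cdot 9^{2}\right)}{4} = \frac{3 \left(841 - 4 \cdot 81\right)}{4} = \frac{3 \left(841 - 324\right)}{4} = \frac{3}{4} \cdot 517 = \frac{1551}{4} \approx 387.75$)
$\frac{N}{5898} = \frac{1551}{4 \cdot 5898} = \frac{1551}{4} \cdot \frac{1}{5898} = \frac{517}{7864}$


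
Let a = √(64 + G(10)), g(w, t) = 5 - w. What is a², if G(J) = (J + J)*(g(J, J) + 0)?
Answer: -36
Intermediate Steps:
G(J) = 2*J*(5 - J) (G(J) = (J + J)*((5 - J) + 0) = (2*J)*(5 - J) = 2*J*(5 - J))
a = 6*I (a = √(64 + 2*10*(5 - 1*10)) = √(64 + 2*10*(5 - 10)) = √(64 + 2*10*(-5)) = √(64 - 100) = √(-36) = 6*I ≈ 6.0*I)
a² = (6*I)² = -36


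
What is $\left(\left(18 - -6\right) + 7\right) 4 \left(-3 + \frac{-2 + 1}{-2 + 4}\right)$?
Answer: $-434$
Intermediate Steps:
$\left(\left(18 - -6\right) + 7\right) 4 \left(-3 + \frac{-2 + 1}{-2 + 4}\right) = \left(\left(18 + 6\right) + 7\right) 4 \left(-3 - \frac{1}{2}\right) = \left(24 + 7\right) 4 \left(-3 - \frac{1}{2}\right) = 31 \cdot 4 \left(-3 - \frac{1}{2}\right) = 31 \cdot 4 \left(- \frac{7}{2}\right) = 31 \left(-14\right) = -434$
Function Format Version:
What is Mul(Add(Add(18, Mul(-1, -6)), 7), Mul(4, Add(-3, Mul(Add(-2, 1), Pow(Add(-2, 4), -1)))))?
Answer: -434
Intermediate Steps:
Mul(Add(Add(18, Mul(-1, -6)), 7), Mul(4, Add(-3, Mul(Add(-2, 1), Pow(Add(-2, 4), -1))))) = Mul(Add(Add(18, 6), 7), Mul(4, Add(-3, Mul(-1, Pow(2, -1))))) = Mul(Add(24, 7), Mul(4, Add(-3, Mul(-1, Rational(1, 2))))) = Mul(31, Mul(4, Add(-3, Rational(-1, 2)))) = Mul(31, Mul(4, Rational(-7, 2))) = Mul(31, -14) = -434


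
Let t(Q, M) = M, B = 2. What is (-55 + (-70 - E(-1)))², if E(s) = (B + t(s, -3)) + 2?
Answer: 15876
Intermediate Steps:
E(s) = 1 (E(s) = (2 - 3) + 2 = -1 + 2 = 1)
(-55 + (-70 - E(-1)))² = (-55 + (-70 - 1*1))² = (-55 + (-70 - 1))² = (-55 - 71)² = (-126)² = 15876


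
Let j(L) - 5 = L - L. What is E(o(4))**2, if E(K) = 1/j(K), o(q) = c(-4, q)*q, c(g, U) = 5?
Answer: 1/25 ≈ 0.040000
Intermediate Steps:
j(L) = 5 (j(L) = 5 + (L - L) = 5 + 0 = 5)
o(q) = 5*q
E(K) = 1/5
E(o(4))**2 = (1/5)**2 = 1/25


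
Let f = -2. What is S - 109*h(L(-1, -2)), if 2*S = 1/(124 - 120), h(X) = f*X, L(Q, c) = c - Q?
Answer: -1743/8 ≈ -217.88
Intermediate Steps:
h(X) = -2*X
S = ⅛ (S = 1/(2*(124 - 120)) = (½)/4 = (½)*(¼) = ⅛ ≈ 0.12500)
S - 109*h(L(-1, -2)) = ⅛ - (-218)*(-2 - 1*(-1)) = ⅛ - (-218)*(-2 + 1) = ⅛ - (-218)*(-1) = ⅛ - 109*2 = ⅛ - 218 = -1743/8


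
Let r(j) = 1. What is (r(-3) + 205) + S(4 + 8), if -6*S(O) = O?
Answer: 204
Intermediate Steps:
S(O) = -O/6
(r(-3) + 205) + S(4 + 8) = (1 + 205) - (4 + 8)/6 = 206 - 1/6*12 = 206 - 2 = 204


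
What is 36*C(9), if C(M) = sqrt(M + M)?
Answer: 108*sqrt(2) ≈ 152.74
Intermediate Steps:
C(M) = sqrt(2)*sqrt(M) (C(M) = sqrt(2*M) = sqrt(2)*sqrt(M))
36*C(9) = 36*(sqrt(2)*sqrt(9)) = 36*(sqrt(2)*3) = 36*(3*sqrt(2)) = 108*sqrt(2)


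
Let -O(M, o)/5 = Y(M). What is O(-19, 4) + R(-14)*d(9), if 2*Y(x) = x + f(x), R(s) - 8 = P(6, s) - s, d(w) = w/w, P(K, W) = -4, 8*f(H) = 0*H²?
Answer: 131/2 ≈ 65.500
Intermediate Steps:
f(H) = 0 (f(H) = (0*H²)/8 = (⅛)*0 = 0)
d(w) = 1
R(s) = 4 - s (R(s) = 8 + (-4 - s) = 4 - s)
Y(x) = x/2 (Y(x) = (x + 0)/2 = x/2)
O(M, o) = -5*M/2
O(-19, 4) + R(-14)*d(9) = -5/2*(-19) + (4 - 1*(-14))*1 = 95/2 + (4 + 14)*1 = 95/2 + 18*1 = 95/2 + 18 = 131/2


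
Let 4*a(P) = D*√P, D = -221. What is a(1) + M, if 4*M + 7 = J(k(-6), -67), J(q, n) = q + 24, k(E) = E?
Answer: -105/2 ≈ -52.500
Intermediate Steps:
a(P) = -221*√P/4 (a(P) = (-221*√P)/4 = -221*√P/4)
J(q, n) = 24 + q
M = 11/4 (M = -7/4 + (24 - 6)/4 = -7/4 + (¼)*18 = -7/4 + 9/2 = 11/4 ≈ 2.7500)
a(1) + M = -221*√1/4 + 11/4 = -221/4*1 + 11/4 = -221/4 + 11/4 = -105/2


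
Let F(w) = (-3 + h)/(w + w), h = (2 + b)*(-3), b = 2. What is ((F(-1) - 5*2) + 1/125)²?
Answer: 388129/62500 ≈ 6.2101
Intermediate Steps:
h = -12 (h = (2 + 2)*(-3) = 4*(-3) = -12)
F(w) = -15/(2*w) (F(w) = (-3 - 12)/(w + w) = -15*1/(2*w) = -15/(2*w))
((F(-1) - 5*2) + 1/125)² = ((-15/2/(-1) - 5*2) + 1/125)² = ((-15/2*(-1) - 10) + 1/125)² = ((15/2 - 10) + 1/125)² = (-5/2 + 1/125)² = (-623/250)² = 388129/62500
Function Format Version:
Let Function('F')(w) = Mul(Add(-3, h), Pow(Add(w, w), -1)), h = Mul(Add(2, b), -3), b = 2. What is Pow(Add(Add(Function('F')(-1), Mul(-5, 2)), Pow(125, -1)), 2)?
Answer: Rational(388129, 62500) ≈ 6.2101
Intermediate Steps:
h = -12 (h = Mul(Add(2, 2), -3) = Mul(4, -3) = -12)
Function('F')(w) = Mul(Rational(-15, 2), Pow(w, -1)) (Function('F')(w) = Mul(Add(-3, -12), Pow(Add(w, w), -1)) = Mul(-15, Pow(Mul(2, w), -1)) = Mul(-15, Mul(Rational(1, 2), Pow(w, -1))) = Mul(Rational(-15, 2), Pow(w, -1)))
Pow(Add(Add(Function('F')(-1), Mul(-5, 2)), Pow(125, -1)), 2) = Pow(Add(Add(Mul(Rational(-15, 2), Pow(-1, -1)), Mul(-5, 2)), Pow(125, -1)), 2) = Pow(Add(Add(Mul(Rational(-15, 2), -1), -10), Rational(1, 125)), 2) = Pow(Add(Add(Rational(15, 2), -10), Rational(1, 125)), 2) = Pow(Add(Rational(-5, 2), Rational(1, 125)), 2) = Pow(Rational(-623, 250), 2) = Rational(388129, 62500)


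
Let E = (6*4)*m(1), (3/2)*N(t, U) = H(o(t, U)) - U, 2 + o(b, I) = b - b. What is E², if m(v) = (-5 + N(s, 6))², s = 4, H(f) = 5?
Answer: 5345344/9 ≈ 5.9393e+5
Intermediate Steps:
o(b, I) = -2 (o(b, I) = -2 + (b - b) = -2 + 0 = -2)
N(t, U) = 10/3 - 2*U/3 (N(t, U) = 2*(5 - U)/3 = 10/3 - 2*U/3)
m(v) = 289/9 (m(v) = (-5 + (10/3 - ⅔*6))² = (-5 + (10/3 - 4))² = (-5 - ⅔)² = (-17/3)² = 289/9)
E = 2312/3 (E = (6*4)*(289/9) = 24*(289/9) = 2312/3 ≈ 770.67)
E² = (2312/3)² = 5345344/9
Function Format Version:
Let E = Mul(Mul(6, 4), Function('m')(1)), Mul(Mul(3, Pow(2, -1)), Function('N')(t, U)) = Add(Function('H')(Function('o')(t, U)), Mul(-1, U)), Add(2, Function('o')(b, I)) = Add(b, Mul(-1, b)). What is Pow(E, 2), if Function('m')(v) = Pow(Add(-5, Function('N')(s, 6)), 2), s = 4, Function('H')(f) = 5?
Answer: Rational(5345344, 9) ≈ 5.9393e+5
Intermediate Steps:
Function('o')(b, I) = -2 (Function('o')(b, I) = Add(-2, Add(b, Mul(-1, b))) = Add(-2, 0) = -2)
Function('N')(t, U) = Add(Rational(10, 3), Mul(Rational(-2, 3), U)) (Function('N')(t, U) = Mul(Rational(2, 3), Add(5, Mul(-1, U))) = Add(Rational(10, 3), Mul(Rational(-2, 3), U)))
Function('m')(v) = Rational(289, 9) (Function('m')(v) = Pow(Add(-5, Add(Rational(10, 3), Mul(Rational(-2, 3), 6))), 2) = Pow(Add(-5, Add(Rational(10, 3), -4)), 2) = Pow(Add(-5, Rational(-2, 3)), 2) = Pow(Rational(-17, 3), 2) = Rational(289, 9))
E = Rational(2312, 3) (E = Mul(Mul(6, 4), Rational(289, 9)) = Mul(24, Rational(289, 9)) = Rational(2312, 3) ≈ 770.67)
Pow(E, 2) = Pow(Rational(2312, 3), 2) = Rational(5345344, 9)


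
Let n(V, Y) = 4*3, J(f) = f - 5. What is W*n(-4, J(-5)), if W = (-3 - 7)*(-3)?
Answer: 360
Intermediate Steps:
J(f) = -5 + f
n(V, Y) = 12
W = 30 (W = -10*(-3) = 30)
W*n(-4, J(-5)) = 30*12 = 360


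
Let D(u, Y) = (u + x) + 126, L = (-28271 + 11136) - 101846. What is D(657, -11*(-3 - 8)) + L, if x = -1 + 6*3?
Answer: -118181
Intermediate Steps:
L = -118981 (L = -17135 - 101846 = -118981)
x = 17 (x = -1 + 18 = 17)
D(u, Y) = 143 + u (D(u, Y) = (u + 17) + 126 = (17 + u) + 126 = 143 + u)
D(657, -11*(-3 - 8)) + L = (143 + 657) - 118981 = 800 - 118981 = -118181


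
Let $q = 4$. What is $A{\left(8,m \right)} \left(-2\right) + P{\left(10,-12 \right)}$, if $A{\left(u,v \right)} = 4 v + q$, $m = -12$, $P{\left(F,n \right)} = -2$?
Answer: $86$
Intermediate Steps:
$A{\left(u,v \right)} = 4 + 4 v$ ($A{\left(u,v \right)} = 4 v + 4 = 4 + 4 v$)
$A{\left(8,m \right)} \left(-2\right) + P{\left(10,-12 \right)} = \left(4 + 4 \left(-12\right)\right) \left(-2\right) - 2 = \left(4 - 48\right) \left(-2\right) - 2 = \left(-44\right) \left(-2\right) - 2 = 88 - 2 = 86$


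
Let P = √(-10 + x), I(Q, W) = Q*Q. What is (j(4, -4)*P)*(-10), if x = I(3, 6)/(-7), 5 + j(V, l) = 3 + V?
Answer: -20*I*√553/7 ≈ -67.188*I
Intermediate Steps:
I(Q, W) = Q²
j(V, l) = -2 + V (j(V, l) = -5 + (3 + V) = -2 + V)
x = -9/7 (x = 3²/(-7) = 9*(-⅐) = -9/7 ≈ -1.2857)
P = I*√553/7 (P = √(-10 - 9/7) = √(-79/7) = I*√553/7 ≈ 3.3594*I)
(j(4, -4)*P)*(-10) = ((-2 + 4)*(I*√553/7))*(-10) = (2*(I*√553/7))*(-10) = (2*I*√553/7)*(-10) = -20*I*√553/7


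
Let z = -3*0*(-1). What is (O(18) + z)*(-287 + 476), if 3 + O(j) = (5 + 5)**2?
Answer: 18333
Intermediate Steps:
z = 0 (z = 0*(-1) = 0)
O(j) = 97 (O(j) = -3 + (5 + 5)**2 = -3 + 10**2 = -3 + 100 = 97)
(O(18) + z)*(-287 + 476) = (97 + 0)*(-287 + 476) = 97*189 = 18333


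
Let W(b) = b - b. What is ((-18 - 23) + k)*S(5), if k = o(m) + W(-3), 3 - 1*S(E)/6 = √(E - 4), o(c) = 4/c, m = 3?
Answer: -476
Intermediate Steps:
S(E) = 18 - 6*√(-4 + E) (S(E) = 18 - 6*√(E - 4) = 18 - 6*√(-4 + E))
W(b) = 0
k = 4/3 (k = 4/3 + 0 = 4/3 ≈ 1.3333)
((-18 - 23) + k)*S(5) = ((-18 - 23) + 4/3)*(18 - 6*√(-4 + 5)) = (-41 + 4/3)*(18 - 6*√1) = -119*(18 - 6*1)/3 = -119*(18 - 6)/3 = -119/3*12 = -476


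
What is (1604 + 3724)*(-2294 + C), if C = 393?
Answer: -10128528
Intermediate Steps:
(1604 + 3724)*(-2294 + C) = (1604 + 3724)*(-2294 + 393) = 5328*(-1901) = -10128528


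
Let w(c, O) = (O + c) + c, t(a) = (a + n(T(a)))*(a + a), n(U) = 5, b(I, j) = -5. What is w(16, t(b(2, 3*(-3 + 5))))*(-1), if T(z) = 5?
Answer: -32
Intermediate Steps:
t(a) = 2*a*(5 + a) (t(a) = (a + 5)*(a + a) = (5 + a)*(2*a) = 2*a*(5 + a))
w(c, O) = O + 2*c
w(16, t(b(2, 3*(-3 + 5))))*(-1) = (2*(-5)*(5 - 5) + 2*16)*(-1) = (2*(-5)*0 + 32)*(-1) = (0 + 32)*(-1) = 32*(-1) = -32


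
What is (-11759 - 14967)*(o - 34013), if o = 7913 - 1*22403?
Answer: 1296291178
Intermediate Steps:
o = -14490 (o = 7913 - 22403 = -14490)
(-11759 - 14967)*(o - 34013) = (-11759 - 14967)*(-14490 - 34013) = -26726*(-48503) = 1296291178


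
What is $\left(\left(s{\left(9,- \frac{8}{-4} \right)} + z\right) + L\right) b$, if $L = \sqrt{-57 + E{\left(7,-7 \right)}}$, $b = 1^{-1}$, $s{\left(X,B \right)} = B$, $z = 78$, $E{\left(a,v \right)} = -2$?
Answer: $80 + i \sqrt{59} \approx 80.0 + 7.6811 i$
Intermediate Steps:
$b = 1$
$L = i \sqrt{59}$ ($L = \sqrt{-57 - 2} = \sqrt{-59} = i \sqrt{59} \approx 7.6811 i$)
$\left(\left(s{\left(9,- \frac{8}{-4} \right)} + z\right) + L\right) b = \left(\left(- \frac{8}{-4} + 78\right) + i \sqrt{59}\right) 1 = \left(\left(\left(-8\right) \left(- \frac{1}{4}\right) + 78\right) + i \sqrt{59}\right) 1 = \left(\left(2 + 78\right) + i \sqrt{59}\right) 1 = \left(80 + i \sqrt{59}\right) 1 = 80 + i \sqrt{59}$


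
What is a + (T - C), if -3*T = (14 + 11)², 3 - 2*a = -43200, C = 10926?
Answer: 62803/6 ≈ 10467.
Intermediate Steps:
a = 43203/2 (a = 3/2 - ½*(-43200) = 3/2 + 21600 = 43203/2 ≈ 21602.)
T = -625/3 (T = -(14 + 11)²/3 = -⅓*25² = -⅓*625 = -625/3 ≈ -208.33)
a + (T - C) = 43203/2 + (-625/3 - 1*10926) = 43203/2 + (-625/3 - 10926) = 43203/2 - 33403/3 = 62803/6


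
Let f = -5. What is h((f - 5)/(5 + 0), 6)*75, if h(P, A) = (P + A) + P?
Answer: 150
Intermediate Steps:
h(P, A) = A + 2*P (h(P, A) = (A + P) + P = A + 2*P)
h((f - 5)/(5 + 0), 6)*75 = (6 + 2*((-5 - 5)/(5 + 0)))*75 = (6 + 2*(-10/5))*75 = (6 + 2*(-10*⅕))*75 = (6 + 2*(-2))*75 = (6 - 4)*75 = 2*75 = 150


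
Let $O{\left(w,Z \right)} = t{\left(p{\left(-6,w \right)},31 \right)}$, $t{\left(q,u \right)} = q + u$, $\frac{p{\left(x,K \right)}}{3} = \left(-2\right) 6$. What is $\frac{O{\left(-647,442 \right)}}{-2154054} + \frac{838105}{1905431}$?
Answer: $\frac{1805332954825}{4104401267274} \approx 0.43985$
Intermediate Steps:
$p{\left(x,K \right)} = -36$ ($p{\left(x,K \right)} = 3 \left(\left(-2\right) 6\right) = 3 \left(-12\right) = -36$)
$O{\left(w,Z \right)} = -5$ ($O{\left(w,Z \right)} = -36 + 31 = -5$)
$\frac{O{\left(-647,442 \right)}}{-2154054} + \frac{838105}{1905431} = - \frac{5}{-2154054} + \frac{838105}{1905431} = \left(-5\right) \left(- \frac{1}{2154054}\right) + 838105 \cdot \frac{1}{1905431} = \frac{5}{2154054} + \frac{838105}{1905431} = \frac{1805332954825}{4104401267274}$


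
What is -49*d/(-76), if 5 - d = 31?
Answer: -637/38 ≈ -16.763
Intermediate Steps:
d = -26 (d = 5 - 1*31 = 5 - 31 = -26)
-49*d/(-76) = -49*(-26)/(-76) = 1274*(-1/76) = -637/38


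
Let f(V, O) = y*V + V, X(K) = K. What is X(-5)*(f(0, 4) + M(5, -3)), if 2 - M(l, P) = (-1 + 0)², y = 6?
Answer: -5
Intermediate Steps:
f(V, O) = 7*V (f(V, O) = 6*V + V = 7*V)
M(l, P) = 1 (M(l, P) = 2 - (-1 + 0)² = 2 - 1*(-1)² = 2 - 1*1 = 2 - 1 = 1)
X(-5)*(f(0, 4) + M(5, -3)) = -5*(7*0 + 1) = -5*(0 + 1) = -5*1 = -5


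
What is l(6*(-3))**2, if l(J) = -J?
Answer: 324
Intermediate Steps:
l(6*(-3))**2 = (-6*(-3))**2 = (-1*(-18))**2 = 18**2 = 324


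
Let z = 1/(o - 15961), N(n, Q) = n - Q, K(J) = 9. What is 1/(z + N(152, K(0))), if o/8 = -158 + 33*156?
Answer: 23959/3426138 ≈ 0.0069930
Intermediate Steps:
o = 39920 (o = 8*(-158 + 33*156) = 8*(-158 + 5148) = 8*4990 = 39920)
z = 1/23959 (z = 1/(39920 - 15961) = 1/23959 ≈ 4.1738e-5)
1/(z + N(152, K(0))) = 1/(1/23959 + (152 - 1*9)) = 1/(1/23959 + (152 - 9)) = 1/(1/23959 + 143) = 1/(3426138/23959) = 23959/3426138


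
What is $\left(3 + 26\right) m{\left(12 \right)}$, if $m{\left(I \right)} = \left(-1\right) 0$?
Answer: $0$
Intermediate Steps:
$m{\left(I \right)} = 0$
$\left(3 + 26\right) m{\left(12 \right)} = \left(3 + 26\right) 0 = 29 \cdot 0 = 0$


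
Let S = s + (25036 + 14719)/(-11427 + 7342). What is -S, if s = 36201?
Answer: -29568266/817 ≈ -36191.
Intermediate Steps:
S = 29568266/817 (S = 36201 + (25036 + 14719)/(-11427 + 7342) = 36201 + 39755/(-4085) = 36201 + 39755*(-1/4085) = 36201 - 7951/817 = 29568266/817 ≈ 36191.)
-S = -1*29568266/817 = -29568266/817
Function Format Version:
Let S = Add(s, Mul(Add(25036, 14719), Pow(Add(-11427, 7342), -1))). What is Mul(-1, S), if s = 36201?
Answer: Rational(-29568266, 817) ≈ -36191.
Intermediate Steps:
S = Rational(29568266, 817) (S = Add(36201, Mul(Add(25036, 14719), Pow(Add(-11427, 7342), -1))) = Add(36201, Mul(39755, Pow(-4085, -1))) = Add(36201, Mul(39755, Rational(-1, 4085))) = Add(36201, Rational(-7951, 817)) = Rational(29568266, 817) ≈ 36191.)
Mul(-1, S) = Mul(-1, Rational(29568266, 817)) = Rational(-29568266, 817)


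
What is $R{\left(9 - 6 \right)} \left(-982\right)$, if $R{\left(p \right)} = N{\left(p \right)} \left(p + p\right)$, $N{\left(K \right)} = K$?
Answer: $-17676$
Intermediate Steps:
$R{\left(p \right)} = 2 p^{2}$ ($R{\left(p \right)} = p \left(p + p\right) = p 2 p = 2 p^{2}$)
$R{\left(9 - 6 \right)} \left(-982\right) = 2 \left(9 - 6\right)^{2} \left(-982\right) = 2 \cdot 3^{2} \left(-982\right) = 2 \cdot 9 \left(-982\right) = 18 \left(-982\right) = -17676$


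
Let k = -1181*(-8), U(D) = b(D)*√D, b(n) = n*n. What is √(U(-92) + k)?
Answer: 2*√(2362 + 4232*I*√23) ≈ 213.52 + 190.11*I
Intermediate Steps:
b(n) = n²
U(D) = D^(5/2) (U(D) = D²*√D = D^(5/2))
k = 9448
√(U(-92) + k) = √((-92)^(5/2) + 9448) = √(16928*I*√23 + 9448) = √(9448 + 16928*I*√23)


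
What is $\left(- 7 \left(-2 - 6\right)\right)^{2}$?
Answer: $3136$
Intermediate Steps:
$\left(- 7 \left(-2 - 6\right)\right)^{2} = \left(\left(-7\right) \left(-8\right)\right)^{2} = 56^{2} = 3136$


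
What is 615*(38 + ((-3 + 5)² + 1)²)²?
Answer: 2440935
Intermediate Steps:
615*(38 + ((-3 + 5)² + 1)²)² = 615*(38 + (2² + 1)²)² = 615*(38 + (4 + 1)²)² = 615*(38 + 5²)² = 615*(38 + 25)² = 615*63² = 615*3969 = 2440935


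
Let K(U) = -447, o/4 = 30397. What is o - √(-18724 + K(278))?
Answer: 121588 - I*√19171 ≈ 1.2159e+5 - 138.46*I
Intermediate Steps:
o = 121588 (o = 4*30397 = 121588)
o - √(-18724 + K(278)) = 121588 - √(-18724 - 447) = 121588 - √(-19171) = 121588 - I*√19171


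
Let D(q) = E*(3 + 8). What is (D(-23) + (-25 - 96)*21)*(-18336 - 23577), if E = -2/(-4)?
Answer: 212540823/2 ≈ 1.0627e+8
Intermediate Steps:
E = ½ (E = -2*(-¼) = ½ ≈ 0.50000)
D(q) = 11/2 (D(q) = (3 + 8)/2 = (½)*11 = 11/2)
(D(-23) + (-25 - 96)*21)*(-18336 - 23577) = (11/2 + (-25 - 96)*21)*(-18336 - 23577) = (11/2 - 121*21)*(-41913) = (11/2 - 2541)*(-41913) = -5071/2*(-41913) = 212540823/2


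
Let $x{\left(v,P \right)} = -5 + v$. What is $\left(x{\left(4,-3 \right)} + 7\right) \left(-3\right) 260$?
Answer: $-4680$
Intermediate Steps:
$\left(x{\left(4,-3 \right)} + 7\right) \left(-3\right) 260 = \left(\left(-5 + 4\right) + 7\right) \left(-3\right) 260 = \left(-1 + 7\right) \left(-3\right) 260 = 6 \left(-3\right) 260 = \left(-18\right) 260 = -4680$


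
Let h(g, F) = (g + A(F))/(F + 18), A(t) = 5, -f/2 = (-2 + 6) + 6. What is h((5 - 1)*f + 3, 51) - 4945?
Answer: -113759/23 ≈ -4946.0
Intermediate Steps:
f = -20 (f = -2*((-2 + 6) + 6) = -2*(4 + 6) = -2*10 = -20)
h(g, F) = (5 + g)/(18 + F) (h(g, F) = (g + 5)/(F + 18) = (5 + g)/(18 + F))
h((5 - 1)*f + 3, 51) - 4945 = (5 + ((5 - 1)*(-20) + 3))/(18 + 51) - 4945 = (5 + (4*(-20) + 3))/69 - 4945 = (5 + (-80 + 3))/69 - 4945 = (5 - 77)/69 - 4945 = (1/69)*(-72) - 4945 = -24/23 - 4945 = -113759/23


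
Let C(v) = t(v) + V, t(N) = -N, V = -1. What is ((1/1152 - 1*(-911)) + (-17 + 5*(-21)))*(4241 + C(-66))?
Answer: 1956924137/576 ≈ 3.3974e+6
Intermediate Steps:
C(v) = -1 - v (C(v) = -v - 1 = -1 - v)
((1/1152 - 1*(-911)) + (-17 + 5*(-21)))*(4241 + C(-66)) = ((1/1152 - 1*(-911)) + (-17 + 5*(-21)))*(4241 + (-1 - 1*(-66))) = ((1/1152 + 911) + (-17 - 105))*(4241 + (-1 + 66)) = (1049473/1152 - 122)*(4241 + 65) = (908929/1152)*4306 = 1956924137/576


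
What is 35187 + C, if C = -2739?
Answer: 32448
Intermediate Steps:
35187 + C = 35187 - 2739 = 32448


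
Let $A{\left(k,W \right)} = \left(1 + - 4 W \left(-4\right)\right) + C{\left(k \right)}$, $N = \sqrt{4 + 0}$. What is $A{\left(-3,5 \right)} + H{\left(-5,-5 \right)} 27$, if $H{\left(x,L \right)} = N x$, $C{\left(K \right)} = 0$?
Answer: $-189$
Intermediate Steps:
$N = 2$ ($N = \sqrt{4} = 2$)
$H{\left(x,L \right)} = 2 x$
$A{\left(k,W \right)} = 1 + 16 W$ ($A{\left(k,W \right)} = \left(1 + - 4 W \left(-4\right)\right) + 0 = \left(1 + 16 W\right) + 0 = 1 + 16 W$)
$A{\left(-3,5 \right)} + H{\left(-5,-5 \right)} 27 = \left(1 + 16 \cdot 5\right) + 2 \left(-5\right) 27 = \left(1 + 80\right) - 270 = 81 - 270 = -189$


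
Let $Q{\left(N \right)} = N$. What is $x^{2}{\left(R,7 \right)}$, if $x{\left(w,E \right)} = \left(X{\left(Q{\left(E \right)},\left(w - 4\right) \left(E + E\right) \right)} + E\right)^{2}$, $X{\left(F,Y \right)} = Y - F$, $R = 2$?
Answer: $614656$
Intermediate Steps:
$x{\left(w,E \right)} = 4 E^{2} \left(-4 + w\right)^{2}$ ($x{\left(w,E \right)} = \left(\left(\left(w - 4\right) \left(E + E\right) - E\right) + E\right)^{2} = \left(\left(\left(-4 + w\right) 2 E - E\right) + E\right)^{2} = \left(\left(2 E \left(-4 + w\right) - E\right) + E\right)^{2} = \left(\left(- E + 2 E \left(-4 + w\right)\right) + E\right)^{2} = \left(2 E \left(-4 + w\right)\right)^{2} = 4 E^{2} \left(-4 + w\right)^{2}$)
$x^{2}{\left(R,7 \right)} = \left(4 \cdot 7^{2} \left(-4 + 2\right)^{2}\right)^{2} = \left(4 \cdot 49 \left(-2\right)^{2}\right)^{2} = \left(4 \cdot 49 \cdot 4\right)^{2} = 784^{2} = 614656$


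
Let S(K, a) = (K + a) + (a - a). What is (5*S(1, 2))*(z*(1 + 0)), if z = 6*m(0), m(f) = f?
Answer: 0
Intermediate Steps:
z = 0 (z = 6*0 = 0)
S(K, a) = K + a (S(K, a) = (K + a) + 0 = K + a)
(5*S(1, 2))*(z*(1 + 0)) = (5*(1 + 2))*(0*(1 + 0)) = (5*3)*(0*1) = 15*0 = 0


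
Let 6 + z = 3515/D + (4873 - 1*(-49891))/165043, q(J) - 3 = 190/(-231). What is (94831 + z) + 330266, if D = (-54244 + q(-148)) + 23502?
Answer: 498187213953021128/1171953673657 ≈ 4.2509e+5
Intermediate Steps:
q(J) = 503/231 (q(J) = 3 + 190/(-231) = 3 + 190*(-1/231) = 3 - 190/231 = 503/231)
D = -7100899/231 (D = (-54244 + 503/231) + 23502 = -12529861/231 + 23502 = -7100899/231 ≈ -30740.)
z = -6776857548601/1171953673657 (z = -6 + (3515/(-7100899/231) + (4873 - 1*(-49891))/165043) = -6 + (3515*(-231/7100899) + (4873 + 49891)*(1/165043)) = -6 + (-811965/7100899 + 54764*(1/165043)) = -6 + (-811965/7100899 + 54764/165043) = -6 + 254864493341/1171953673657 = -6776857548601/1171953673657 ≈ -5.7825)
(94831 + z) + 330266 = (94831 - 6776857548601/1171953673657) + 330266 = 111130761969018366/1171953673657 + 330266 = 498187213953021128/1171953673657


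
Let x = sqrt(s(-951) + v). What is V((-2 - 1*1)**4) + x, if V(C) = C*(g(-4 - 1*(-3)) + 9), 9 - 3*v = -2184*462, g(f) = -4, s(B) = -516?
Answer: 405 + sqrt(335823) ≈ 984.50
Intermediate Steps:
v = 336339 (v = 3 - (-728)*462 = 3 - 1/3*(-1009008) = 3 + 336336 = 336339)
V(C) = 5*C (V(C) = C*(-4 + 9) = C*5 = 5*C)
x = sqrt(335823) (x = sqrt(-516 + 336339) = sqrt(335823) ≈ 579.50)
V((-2 - 1*1)**4) + x = 5*(-2 - 1*1)**4 + sqrt(335823) = 5*(-2 - 1)**4 + sqrt(335823) = 5*(-3)**4 + sqrt(335823) = 5*81 + sqrt(335823) = 405 + sqrt(335823)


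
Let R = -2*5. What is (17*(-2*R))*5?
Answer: 1700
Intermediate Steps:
R = -10
(17*(-2*R))*5 = (17*(-2*(-10)))*5 = (17*20)*5 = 340*5 = 1700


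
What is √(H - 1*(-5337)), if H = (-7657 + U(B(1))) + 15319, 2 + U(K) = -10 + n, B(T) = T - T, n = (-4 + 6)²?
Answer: √12991 ≈ 113.98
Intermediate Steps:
n = 4 (n = 2² = 4)
B(T) = 0
U(K) = -8 (U(K) = -2 + (-10 + 4) = -2 - 6 = -8)
H = 7654 (H = (-7657 - 8) + 15319 = -7665 + 15319 = 7654)
√(H - 1*(-5337)) = √(7654 - 1*(-5337)) = √(7654 + 5337) = √12991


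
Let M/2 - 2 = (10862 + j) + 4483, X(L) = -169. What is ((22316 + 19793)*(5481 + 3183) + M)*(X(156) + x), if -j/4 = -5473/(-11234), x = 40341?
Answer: 82329936656795256/5617 ≈ 1.4657e+13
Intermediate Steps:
j = -10946/5617 (j = -(-21892)/(-11234) = -(-21892)*(-1)/11234 = -4*5473/11234 = -10946/5617 ≈ -1.9487)
M = 172386306/5617 (M = 4 + 2*((10862 - 10946/5617) + 4483) = 4 + 2*(61000908/5617 + 4483) = 4 + 2*(86181919/5617) = 4 + 172363838/5617 = 172386306/5617 ≈ 30690.)
((22316 + 19793)*(5481 + 3183) + M)*(X(156) + x) = ((22316 + 19793)*(5481 + 3183) + 172386306/5617)*(-169 + 40341) = (42109*8664 + 172386306/5617)*40172 = (364832376 + 172386306/5617)*40172 = (2049435842298/5617)*40172 = 82329936656795256/5617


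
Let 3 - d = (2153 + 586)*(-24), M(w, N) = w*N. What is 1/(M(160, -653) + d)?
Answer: -1/38741 ≈ -2.5812e-5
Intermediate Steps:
M(w, N) = N*w
d = 65739 (d = 3 - (2153 + 586)*(-24) = 3 - 2739*(-24) = 3 - 1*(-65736) = 3 + 65736 = 65739)
1/(M(160, -653) + d) = 1/(-653*160 + 65739) = 1/(-104480 + 65739) = 1/(-38741) = -1/38741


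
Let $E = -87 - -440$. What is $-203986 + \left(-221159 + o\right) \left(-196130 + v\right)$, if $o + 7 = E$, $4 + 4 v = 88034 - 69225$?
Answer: $\frac{169079010351}{4} \approx 4.227 \cdot 10^{10}$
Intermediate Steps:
$v = \frac{18805}{4}$ ($v = -1 + \frac{88034 - 69225}{4} = -1 + \frac{1}{4} \cdot 18809 = -1 + \frac{18809}{4} = \frac{18805}{4} \approx 4701.3$)
$E = 353$ ($E = -87 + 440 = 353$)
$o = 346$ ($o = -7 + 353 = 346$)
$-203986 + \left(-221159 + o\right) \left(-196130 + v\right) = -203986 + \left(-221159 + 346\right) \left(-196130 + \frac{18805}{4}\right) = -203986 - - \frac{169079826295}{4} = -203986 + \frac{169079826295}{4} = \frac{169079010351}{4}$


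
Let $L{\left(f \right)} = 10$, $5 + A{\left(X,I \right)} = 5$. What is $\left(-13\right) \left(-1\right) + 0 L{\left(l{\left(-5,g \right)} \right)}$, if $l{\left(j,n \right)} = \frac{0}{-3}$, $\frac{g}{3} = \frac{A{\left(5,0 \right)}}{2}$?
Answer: $13$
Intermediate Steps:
$A{\left(X,I \right)} = 0$ ($A{\left(X,I \right)} = -5 + 5 = 0$)
$g = 0$ ($g = 3 \cdot \frac{0}{2} = 3 \cdot 0 \cdot \frac{1}{2} = 3 \cdot 0 = 0$)
$l{\left(j,n \right)} = 0$ ($l{\left(j,n \right)} = 0 \left(- \frac{1}{3}\right) = 0$)
$\left(-13\right) \left(-1\right) + 0 L{\left(l{\left(-5,g \right)} \right)} = \left(-13\right) \left(-1\right) + 0 \cdot 10 = 13 + 0 = 13$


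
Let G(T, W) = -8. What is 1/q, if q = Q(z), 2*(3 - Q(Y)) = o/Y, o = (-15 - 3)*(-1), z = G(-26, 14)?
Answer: 8/33 ≈ 0.24242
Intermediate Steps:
z = -8
o = 18 (o = -18*(-1) = 18)
Q(Y) = 3 - 9/Y
q = 33/8 (q = 3 - 9/(-8) = 3 - 9*(-⅛) = 3 + 9/8 = 33/8 ≈ 4.1250)
1/q = 1/(33/8) = 8/33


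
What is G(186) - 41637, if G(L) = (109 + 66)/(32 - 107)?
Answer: -124918/3 ≈ -41639.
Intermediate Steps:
G(L) = -7/3 (G(L) = 175/(-75) = 175*(-1/75) = -7/3)
G(186) - 41637 = -7/3 - 41637 = -124918/3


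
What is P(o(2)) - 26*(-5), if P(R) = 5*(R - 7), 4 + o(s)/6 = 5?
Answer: 125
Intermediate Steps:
o(s) = 6 (o(s) = -24 + 6*5 = -24 + 30 = 6)
P(R) = -35 + 5*R (P(R) = 5*(-7 + R) = -35 + 5*R)
P(o(2)) - 26*(-5) = (-35 + 5*6) - 26*(-5) = (-35 + 30) + 130 = -5 + 130 = 125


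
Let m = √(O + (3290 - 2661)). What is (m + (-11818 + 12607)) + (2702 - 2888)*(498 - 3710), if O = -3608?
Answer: 598221 + 3*I*√331 ≈ 5.9822e+5 + 54.58*I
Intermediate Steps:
m = 3*I*√331 (m = √(-3608 + (3290 - 2661)) = √(-3608 + 629) = √(-2979) = 3*I*√331 ≈ 54.58*I)
(m + (-11818 + 12607)) + (2702 - 2888)*(498 - 3710) = (3*I*√331 + (-11818 + 12607)) + (2702 - 2888)*(498 - 3710) = (3*I*√331 + 789) - 186*(-3212) = (789 + 3*I*√331) + 597432 = 598221 + 3*I*√331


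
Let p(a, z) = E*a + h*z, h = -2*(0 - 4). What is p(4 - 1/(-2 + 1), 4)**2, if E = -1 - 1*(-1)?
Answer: 1024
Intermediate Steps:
E = 0 (E = -1 + 1 = 0)
h = 8 (h = -2*(-4) = 8)
p(a, z) = 8*z (p(a, z) = 0*a + 8*z = 0 + 8*z = 8*z)
p(4 - 1/(-2 + 1), 4)**2 = (8*4)**2 = 32**2 = 1024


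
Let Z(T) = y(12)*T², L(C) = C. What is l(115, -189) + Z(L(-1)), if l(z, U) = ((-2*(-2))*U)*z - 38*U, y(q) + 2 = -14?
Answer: -79774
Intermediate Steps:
y(q) = -16 (y(q) = -2 - 14 = -16)
Z(T) = -16*T²
l(z, U) = -38*U + 4*U*z (l(z, U) = (4*U)*z - 38*U = 4*U*z - 38*U = -38*U + 4*U*z)
l(115, -189) + Z(L(-1)) = 2*(-189)*(-19 + 2*115) - 16*(-1)² = 2*(-189)*(-19 + 230) - 16*1 = 2*(-189)*211 - 16 = -79758 - 16 = -79774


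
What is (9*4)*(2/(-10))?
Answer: -36/5 ≈ -7.2000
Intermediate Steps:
(9*4)*(2/(-10)) = 36*(2*(-⅒)) = 36*(-⅕) = -36/5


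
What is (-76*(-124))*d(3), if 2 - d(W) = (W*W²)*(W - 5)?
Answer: 527744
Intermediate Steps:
d(W) = 2 - W³*(-5 + W) (d(W) = 2 - W*W²*(W - 5) = 2 - W³*(-5 + W))
(-76*(-124))*d(3) = (-76*(-124))*(2 - 1*3⁴ + 5*3³) = 9424*(2 - 1*81 + 5*27) = 9424*(2 - 81 + 135) = 9424*56 = 527744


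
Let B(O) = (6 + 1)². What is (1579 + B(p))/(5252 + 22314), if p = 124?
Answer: 74/1253 ≈ 0.059058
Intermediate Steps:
B(O) = 49 (B(O) = 7² = 49)
(1579 + B(p))/(5252 + 22314) = (1579 + 49)/(5252 + 22314) = 1628/27566 = 1628*(1/27566) = 74/1253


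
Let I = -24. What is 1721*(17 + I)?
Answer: -12047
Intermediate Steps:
1721*(17 + I) = 1721*(17 - 24) = 1721*(-7) = -12047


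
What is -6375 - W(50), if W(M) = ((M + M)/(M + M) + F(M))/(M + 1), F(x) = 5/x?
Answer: -3251261/510 ≈ -6375.0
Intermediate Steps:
W(M) = (1 + 5/M)/(1 + M) (W(M) = ((M + M)/(M + M) + 5/M)/(M + 1) = ((2*M)/((2*M)) + 5/M)/(1 + M) = ((2*M)*(1/(2*M)) + 5/M)/(1 + M) = (1 + 5/M)/(1 + M))
-6375 - W(50) = -6375 - (5 + 50)/(50*(1 + 50)) = -6375 - 55/(50*51) = -6375 - 1*11/510 = -6375 - 11/510 = -3251261/510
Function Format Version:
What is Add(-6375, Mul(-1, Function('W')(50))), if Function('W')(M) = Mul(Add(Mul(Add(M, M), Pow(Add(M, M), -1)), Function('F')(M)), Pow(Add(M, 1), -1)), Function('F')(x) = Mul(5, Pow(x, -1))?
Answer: Rational(-3251261, 510) ≈ -6375.0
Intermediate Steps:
Function('W')(M) = Mul(Pow(Add(1, M), -1), Add(1, Mul(5, Pow(M, -1)))) (Function('W')(M) = Mul(Add(Mul(Add(M, M), Pow(Add(M, M), -1)), Mul(5, Pow(M, -1))), Pow(Add(M, 1), -1)) = Mul(Add(Mul(Mul(2, M), Pow(Mul(2, M), -1)), Mul(5, Pow(M, -1))), Pow(Add(1, M), -1)) = Mul(Add(Mul(Mul(2, M), Mul(Rational(1, 2), Pow(M, -1))), Mul(5, Pow(M, -1))), Pow(Add(1, M), -1)) = Mul(Add(1, Mul(5, Pow(M, -1))), Pow(Add(1, M), -1)) = Mul(Pow(Add(1, M), -1), Add(1, Mul(5, Pow(M, -1)))))
Add(-6375, Mul(-1, Function('W')(50))) = Add(-6375, Mul(-1, Mul(Pow(50, -1), Pow(Add(1, 50), -1), Add(5, 50)))) = Add(-6375, Mul(-1, Mul(Rational(1, 50), Pow(51, -1), 55))) = Add(-6375, Mul(-1, Mul(Rational(1, 50), Rational(1, 51), 55))) = Add(-6375, Mul(-1, Rational(11, 510))) = Add(-6375, Rational(-11, 510)) = Rational(-3251261, 510)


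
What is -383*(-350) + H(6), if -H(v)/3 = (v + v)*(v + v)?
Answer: 133618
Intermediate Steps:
H(v) = -12*v**2 (H(v) = -3*(v + v)*(v + v) = -3*2*v*2*v = -12*v**2)
-383*(-350) + H(6) = -383*(-350) - 12*6**2 = 134050 - 12*36 = 134050 - 432 = 133618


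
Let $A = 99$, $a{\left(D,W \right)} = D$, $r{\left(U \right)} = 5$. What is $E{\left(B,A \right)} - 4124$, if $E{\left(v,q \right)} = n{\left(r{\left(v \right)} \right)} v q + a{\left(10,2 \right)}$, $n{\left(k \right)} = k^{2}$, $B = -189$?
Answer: $-471889$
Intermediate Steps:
$E{\left(v,q \right)} = 10 + 25 q v$ ($E{\left(v,q \right)} = 5^{2} v q + 10 = 25 v q + 10 = 25 q v + 10 = 10 + 25 q v$)
$E{\left(B,A \right)} - 4124 = \left(10 + 25 \cdot 99 \left(-189\right)\right) - 4124 = \left(10 - 467775\right) - 4124 = -467765 - 4124 = -471889$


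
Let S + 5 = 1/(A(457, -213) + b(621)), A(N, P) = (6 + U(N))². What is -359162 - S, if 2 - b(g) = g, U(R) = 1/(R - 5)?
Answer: -42776965806395/119103807 ≈ -3.5916e+5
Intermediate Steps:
U(R) = 1/(-5 + R)
b(g) = 2 - g
A(N, P) = (6 + 1/(-5 + N))²
S = -595723339/119103807 (S = -5 + 1/((-29 + 6*457)²/(-5 + 457)² + (2 - 1*621)) = -5 + 1/((-29 + 2742)²/452² + (2 - 621)) = -5 + 1/(2713²*(1/204304) - 619) = -5 + 1/(7360369*(1/204304) - 619) = -5 + 1/(7360369/204304 - 619) = -5 + 1/(-119103807/204304) = -5 - 204304/119103807 = -595723339/119103807 ≈ -5.0017)
-359162 - S = -359162 - 1*(-595723339/119103807) = -359162 + 595723339/119103807 = -42776965806395/119103807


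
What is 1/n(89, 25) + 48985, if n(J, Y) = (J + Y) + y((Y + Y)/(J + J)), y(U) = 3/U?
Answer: 152686270/3117 ≈ 48985.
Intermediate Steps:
n(J, Y) = J + Y + 3*J/Y (n(J, Y) = (J + Y) + 3/(((Y + Y)/(J + J))) = (J + Y) + 3/(((2*Y)/((2*J)))) = (J + Y) + 3/(((2*Y)*(1/(2*J)))) = (J + Y) + 3/((Y/J)) = (J + Y) + 3*(J/Y) = (J + Y) + 3*J/Y = J + Y + 3*J/Y)
1/n(89, 25) + 48985 = 1/(89 + 25 + 3*89/25) + 48985 = 1/(89 + 25 + 3*89*(1/25)) + 48985 = 1/(89 + 25 + 267/25) + 48985 = 1/(3117/25) + 48985 = 25/3117 + 48985 = 152686270/3117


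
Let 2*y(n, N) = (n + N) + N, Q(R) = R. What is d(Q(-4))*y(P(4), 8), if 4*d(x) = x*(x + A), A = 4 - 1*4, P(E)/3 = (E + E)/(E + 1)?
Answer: 208/5 ≈ 41.600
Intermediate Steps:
P(E) = 6*E/(1 + E) (P(E) = 3*((E + E)/(E + 1)) = 3*((2*E)/(1 + E)) = 3*(2*E/(1 + E)) = 6*E/(1 + E))
A = 0 (A = 4 - 4 = 0)
y(n, N) = N + n/2 (y(n, N) = ((n + N) + N)/2 = ((N + n) + N)/2 = (n + 2*N)/2 = N + n/2)
d(x) = x²/4 (d(x) = (x*(x + 0))/4 = (x*x)/4 = x²/4)
d(Q(-4))*y(P(4), 8) = ((¼)*(-4)²)*(8 + (6*4/(1 + 4))/2) = ((¼)*16)*(8 + (6*4/5)/2) = 4*(8 + (6*4*(⅕))/2) = 4*(8 + (½)*(24/5)) = 4*(8 + 12/5) = 4*(52/5) = 208/5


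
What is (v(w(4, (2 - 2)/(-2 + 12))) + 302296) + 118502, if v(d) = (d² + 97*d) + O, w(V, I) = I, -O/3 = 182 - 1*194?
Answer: 420834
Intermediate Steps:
O = 36 (O = -3*(182 - 1*194) = -3*(182 - 194) = -3*(-12) = 36)
v(d) = 36 + d² + 97*d (v(d) = (d² + 97*d) + 36 = 36 + d² + 97*d)
(v(w(4, (2 - 2)/(-2 + 12))) + 302296) + 118502 = ((36 + ((2 - 2)/(-2 + 12))² + 97*((2 - 2)/(-2 + 12))) + 302296) + 118502 = ((36 + (0/10)² + 97*(0/10)) + 302296) + 118502 = ((36 + (0*(⅒))² + 97*(0*(⅒))) + 302296) + 118502 = ((36 + 0² + 97*0) + 302296) + 118502 = ((36 + 0 + 0) + 302296) + 118502 = (36 + 302296) + 118502 = 302332 + 118502 = 420834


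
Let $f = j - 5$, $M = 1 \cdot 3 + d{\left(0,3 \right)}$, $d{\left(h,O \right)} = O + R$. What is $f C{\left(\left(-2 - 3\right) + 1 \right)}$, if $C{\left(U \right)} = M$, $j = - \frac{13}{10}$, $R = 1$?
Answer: $- \frac{441}{10} \approx -44.1$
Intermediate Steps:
$d{\left(h,O \right)} = 1 + O$ ($d{\left(h,O \right)} = O + 1 = 1 + O$)
$j = - \frac{13}{10}$ ($j = \left(-13\right) \frac{1}{10} = - \frac{13}{10} \approx -1.3$)
$M = 7$ ($M = 1 \cdot 3 + \left(1 + 3\right) = 3 + 4 = 7$)
$f = - \frac{63}{10}$ ($f = - \frac{13}{10} - 5 = - \frac{63}{10} \approx -6.3$)
$C{\left(U \right)} = 7$
$f C{\left(\left(-2 - 3\right) + 1 \right)} = \left(- \frac{63}{10}\right) 7 = - \frac{441}{10}$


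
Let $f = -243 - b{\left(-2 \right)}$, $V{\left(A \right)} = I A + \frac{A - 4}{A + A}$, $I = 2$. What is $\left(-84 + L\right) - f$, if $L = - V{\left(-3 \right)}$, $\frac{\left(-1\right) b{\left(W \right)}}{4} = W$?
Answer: $\frac{1031}{6} \approx 171.83$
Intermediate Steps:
$b{\left(W \right)} = - 4 W$
$V{\left(A \right)} = 2 A + \frac{-4 + A}{2 A}$ ($V{\left(A \right)} = 2 A + \frac{A - 4}{A + A} = 2 A + \frac{-4 + A}{2 A}$)
$f = -251$ ($f = -243 - \left(-4\right) \left(-2\right) = -243 - 8 = -251$)
$L = \frac{29}{6}$ ($L = - (\frac{1}{2} - \frac{2}{-3} + 2 \left(-3\right)) = - (\frac{1}{2} - - \frac{2}{3} - 6) = - (\frac{1}{2} + \frac{2}{3} - 6) = \left(-1\right) \left(- \frac{29}{6}\right) = \frac{29}{6} \approx 4.8333$)
$\left(-84 + L\right) - f = \left(-84 + \frac{29}{6}\right) - -251 = - \frac{475}{6} + 251 = \frac{1031}{6}$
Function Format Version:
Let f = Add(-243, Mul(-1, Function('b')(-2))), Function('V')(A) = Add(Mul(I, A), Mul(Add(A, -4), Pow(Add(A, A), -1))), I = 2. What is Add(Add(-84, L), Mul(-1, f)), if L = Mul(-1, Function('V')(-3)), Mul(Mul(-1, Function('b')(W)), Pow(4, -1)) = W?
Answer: Rational(1031, 6) ≈ 171.83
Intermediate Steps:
Function('b')(W) = Mul(-4, W)
Function('V')(A) = Add(Mul(2, A), Mul(Rational(1, 2), Pow(A, -1), Add(-4, A))) (Function('V')(A) = Add(Mul(2, A), Mul(Add(A, -4), Pow(Add(A, A), -1))) = Add(Mul(2, A), Mul(Add(-4, A), Pow(Mul(2, A), -1))) = Add(Mul(2, A), Mul(Add(-4, A), Mul(Rational(1, 2), Pow(A, -1)))) = Add(Mul(2, A), Mul(Rational(1, 2), Pow(A, -1), Add(-4, A))))
f = -251 (f = Add(-243, Mul(-1, Mul(-4, -2))) = Add(-243, Mul(-1, 8)) = Add(-243, -8) = -251)
L = Rational(29, 6) (L = Mul(-1, Add(Rational(1, 2), Mul(-2, Pow(-3, -1)), Mul(2, -3))) = Mul(-1, Add(Rational(1, 2), Mul(-2, Rational(-1, 3)), -6)) = Mul(-1, Add(Rational(1, 2), Rational(2, 3), -6)) = Mul(-1, Rational(-29, 6)) = Rational(29, 6) ≈ 4.8333)
Add(Add(-84, L), Mul(-1, f)) = Add(Add(-84, Rational(29, 6)), Mul(-1, -251)) = Add(Rational(-475, 6), 251) = Rational(1031, 6)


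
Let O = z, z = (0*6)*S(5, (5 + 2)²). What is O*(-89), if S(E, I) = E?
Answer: 0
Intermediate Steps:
z = 0 (z = (0*6)*5 = 0*5 = 0)
O = 0
O*(-89) = 0*(-89) = 0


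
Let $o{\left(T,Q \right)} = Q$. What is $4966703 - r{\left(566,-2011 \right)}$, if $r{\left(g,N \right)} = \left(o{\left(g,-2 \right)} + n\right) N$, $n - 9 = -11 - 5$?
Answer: $4948604$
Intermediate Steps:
$n = -7$ ($n = 9 - 16 = -7$)
$r{\left(g,N \right)} = - 9 N$ ($r{\left(g,N \right)} = \left(-2 - 7\right) N = - 9 N$)
$4966703 - r{\left(566,-2011 \right)} = 4966703 - \left(-9\right) \left(-2011\right) = 4966703 - 18099 = 4948604$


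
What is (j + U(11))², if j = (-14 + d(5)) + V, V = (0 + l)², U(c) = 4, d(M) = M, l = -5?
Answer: 400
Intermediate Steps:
V = 25 (V = (0 - 5)² = (-5)² = 25)
j = 16 (j = (-14 + 5) + 25 = -9 + 25 = 16)
(j + U(11))² = (16 + 4)² = 20² = 400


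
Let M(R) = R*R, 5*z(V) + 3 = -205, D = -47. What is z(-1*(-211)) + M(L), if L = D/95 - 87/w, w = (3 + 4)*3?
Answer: -8885504/442225 ≈ -20.093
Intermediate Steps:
z(V) = -208/5 (z(V) = -⅗ + (⅕)*(-205) = -⅗ - 41 = -208/5)
w = 21 (w = 7*3 = 21)
L = -3084/665 (L = -47/95 - 87/21 = -47*1/95 - 87*1/21 = -47/95 - 29/7 = -3084/665 ≈ -4.6376)
M(R) = R²
z(-1*(-211)) + M(L) = -208/5 + (-3084/665)² = -208/5 + 9511056/442225 = -8885504/442225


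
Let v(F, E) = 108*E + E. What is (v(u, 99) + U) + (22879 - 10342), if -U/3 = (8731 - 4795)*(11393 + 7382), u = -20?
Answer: -221671872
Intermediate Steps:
v(F, E) = 109*E
U = -221695200 (U = -3*(8731 - 4795)*(11393 + 7382) = -11808*18775 = -3*73898400 = -221695200)
(v(u, 99) + U) + (22879 - 10342) = (109*99 - 221695200) + (22879 - 10342) = (10791 - 221695200) + 12537 = -221684409 + 12537 = -221671872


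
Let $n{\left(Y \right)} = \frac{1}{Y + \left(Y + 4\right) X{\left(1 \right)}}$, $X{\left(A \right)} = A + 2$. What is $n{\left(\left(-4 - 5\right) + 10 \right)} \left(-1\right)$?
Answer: $- \frac{1}{16} \approx -0.0625$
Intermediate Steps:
$X{\left(A \right)} = 2 + A$
$n{\left(Y \right)} = \frac{1}{12 + 4 Y}$ ($n{\left(Y \right)} = \frac{1}{Y + \left(Y + 4\right) \left(2 + 1\right)} = \frac{1}{Y + \left(4 + Y\right) 3} = \frac{1}{Y + \left(12 + 3 Y\right)} = \frac{1}{12 + 4 Y}$)
$n{\left(\left(-4 - 5\right) + 10 \right)} \left(-1\right) = \frac{1}{4 \left(3 + \left(\left(-4 - 5\right) + 10\right)\right)} \left(-1\right) = \frac{1}{4 \left(3 + \left(-9 + 10\right)\right)} \left(-1\right) = \frac{1}{4 \left(3 + 1\right)} \left(-1\right) = \frac{1}{4 \cdot 4} \left(-1\right) = \frac{1}{4} \cdot \frac{1}{4} \left(-1\right) = \frac{1}{16} \left(-1\right) = - \frac{1}{16}$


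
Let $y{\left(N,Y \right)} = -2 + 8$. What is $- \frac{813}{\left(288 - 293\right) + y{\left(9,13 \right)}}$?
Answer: $-813$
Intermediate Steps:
$y{\left(N,Y \right)} = 6$
$- \frac{813}{\left(288 - 293\right) + y{\left(9,13 \right)}} = - \frac{813}{\left(288 - 293\right) + 6} = - \frac{813}{-5 + 6} = - \frac{813}{1} = \left(-813\right) 1 = -813$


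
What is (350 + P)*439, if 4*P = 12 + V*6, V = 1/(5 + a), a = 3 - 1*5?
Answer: 310373/2 ≈ 1.5519e+5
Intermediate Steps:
a = -2 (a = 3 - 5 = -2)
V = ⅓ (V = 1/(5 - 2) = 1/3 = ⅓ ≈ 0.33333)
P = 7/2 (P = (12 + (⅓)*6)/4 = (12 + 2)/4 = (¼)*14 = 7/2 ≈ 3.5000)
(350 + P)*439 = (350 + 7/2)*439 = (707/2)*439 = 310373/2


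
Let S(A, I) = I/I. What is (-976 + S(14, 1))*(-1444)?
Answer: 1407900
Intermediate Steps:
S(A, I) = 1
(-976 + S(14, 1))*(-1444) = (-976 + 1)*(-1444) = -975*(-1444) = 1407900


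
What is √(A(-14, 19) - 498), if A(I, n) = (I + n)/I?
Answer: I*√97678/14 ≈ 22.324*I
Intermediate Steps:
A(I, n) = (I + n)/I
√(A(-14, 19) - 498) = √((-14 + 19)/(-14) - 498) = √(-1/14*5 - 498) = √(-5/14 - 498) = √(-6977/14) = I*√97678/14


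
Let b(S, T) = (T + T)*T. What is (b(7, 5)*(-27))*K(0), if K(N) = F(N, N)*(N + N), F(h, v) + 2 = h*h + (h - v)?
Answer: 0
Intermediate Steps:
F(h, v) = -2 + h + h² - v (F(h, v) = -2 + (h*h + (h - v)) = -2 + (h² + (h - v)) = -2 + (h + h² - v) = -2 + h + h² - v)
b(S, T) = 2*T² (b(S, T) = (2*T)*T = 2*T²)
K(N) = 2*N*(-2 + N²) (K(N) = (-2 + N + N² - N)*(N + N) = (-2 + N²)*(2*N) = 2*N*(-2 + N²))
(b(7, 5)*(-27))*K(0) = ((2*5²)*(-27))*(2*0*(-2 + 0²)) = ((2*25)*(-27))*(2*0*(-2 + 0)) = (50*(-27))*(2*0*(-2)) = -1350*0 = 0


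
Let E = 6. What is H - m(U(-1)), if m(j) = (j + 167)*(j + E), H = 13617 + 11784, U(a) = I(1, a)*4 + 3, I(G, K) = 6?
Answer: 18999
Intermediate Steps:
U(a) = 27 (U(a) = 6*4 + 3 = 24 + 3 = 27)
H = 25401
m(j) = (6 + j)*(167 + j) (m(j) = (j + 167)*(j + 6) = (167 + j)*(6 + j) = (6 + j)*(167 + j))
H - m(U(-1)) = 25401 - (1002 + 27² + 173*27) = 25401 - (1002 + 729 + 4671) = 25401 - 1*6402 = 25401 - 6402 = 18999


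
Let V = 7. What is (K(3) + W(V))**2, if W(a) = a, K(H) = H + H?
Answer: 169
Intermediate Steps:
K(H) = 2*H
(K(3) + W(V))**2 = (2*3 + 7)**2 = (6 + 7)**2 = 13**2 = 169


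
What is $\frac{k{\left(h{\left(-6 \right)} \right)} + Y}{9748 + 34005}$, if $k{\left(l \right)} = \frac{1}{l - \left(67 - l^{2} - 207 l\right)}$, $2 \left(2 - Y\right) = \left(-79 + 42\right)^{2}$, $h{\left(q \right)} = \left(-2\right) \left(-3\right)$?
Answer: $- \frac{1661203}{106494802} \approx -0.015599$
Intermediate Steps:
$h{\left(q \right)} = 6$
$Y = - \frac{1365}{2}$ ($Y = 2 - \frac{\left(-79 + 42\right)^{2}}{2} = 2 - \frac{\left(-37\right)^{2}}{2} = 2 - \frac{1369}{2} = - \frac{1365}{2} \approx -682.5$)
$k{\left(l \right)} = \frac{1}{-67 + l^{2} + 208 l}$ ($k{\left(l \right)} = \frac{1}{l + \left(-67 + l^{2} + 207 l\right)} = \frac{1}{-67 + l^{2} + 208 l}$)
$\frac{k{\left(h{\left(-6 \right)} \right)} + Y}{9748 + 34005} = \frac{\frac{1}{-67 + 6^{2} + 208 \cdot 6} - \frac{1365}{2}}{9748 + 34005} = \frac{\frac{1}{-67 + 36 + 1248} - \frac{1365}{2}}{43753} = \left(\frac{1}{1217} - \frac{1365}{2}\right) \frac{1}{43753} = \left(- \frac{1661203}{2434}\right) \frac{1}{43753} = - \frac{1661203}{106494802}$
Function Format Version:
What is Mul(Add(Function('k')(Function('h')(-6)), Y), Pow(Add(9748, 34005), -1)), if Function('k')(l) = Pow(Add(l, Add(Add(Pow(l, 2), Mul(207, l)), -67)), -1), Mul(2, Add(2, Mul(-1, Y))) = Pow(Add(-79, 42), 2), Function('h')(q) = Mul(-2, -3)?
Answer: Rational(-1661203, 106494802) ≈ -0.015599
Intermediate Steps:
Function('h')(q) = 6
Y = Rational(-1365, 2) (Y = Add(2, Mul(Rational(-1, 2), Pow(Add(-79, 42), 2))) = Add(2, Mul(Rational(-1, 2), Pow(-37, 2))) = Add(2, Mul(Rational(-1, 2), 1369)) = Add(2, Rational(-1369, 2)) = Rational(-1365, 2) ≈ -682.50)
Function('k')(l) = Pow(Add(-67, Pow(l, 2), Mul(208, l)), -1) (Function('k')(l) = Pow(Add(l, Add(-67, Pow(l, 2), Mul(207, l))), -1) = Pow(Add(-67, Pow(l, 2), Mul(208, l)), -1))
Mul(Add(Function('k')(Function('h')(-6)), Y), Pow(Add(9748, 34005), -1)) = Mul(Add(Pow(Add(-67, Pow(6, 2), Mul(208, 6)), -1), Rational(-1365, 2)), Pow(Add(9748, 34005), -1)) = Mul(Add(Pow(Add(-67, 36, 1248), -1), Rational(-1365, 2)), Pow(43753, -1)) = Mul(Add(Pow(1217, -1), Rational(-1365, 2)), Rational(1, 43753)) = Mul(Add(Rational(1, 1217), Rational(-1365, 2)), Rational(1, 43753)) = Mul(Rational(-1661203, 2434), Rational(1, 43753)) = Rational(-1661203, 106494802)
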